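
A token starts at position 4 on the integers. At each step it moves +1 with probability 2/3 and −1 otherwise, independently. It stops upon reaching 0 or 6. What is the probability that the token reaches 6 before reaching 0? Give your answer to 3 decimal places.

0.952

Let r = q/p = (1/3)/(2/3) = 1/2. The recurrence P(i) = p·P(i+1) + q·P(i−1) with P(0)=0, P(6)=1 gives P(i) = (1 − r^i)/(1 − r^6).
P(4) = (1 − (1/2)^4) / (1 − (1/2)^6) = 20/21 ≈ 0.952.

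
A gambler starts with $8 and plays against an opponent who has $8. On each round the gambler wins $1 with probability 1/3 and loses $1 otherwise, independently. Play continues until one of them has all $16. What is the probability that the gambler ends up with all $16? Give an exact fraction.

1/257

Let r = q/p = (2/3)/(1/3) = 2. The recurrence P(i) = p·P(i+1) + q·P(i−1) with P(0)=0, P(16)=1 gives P(i) = (1 − r^i)/(1 − r^16).
P(8) = (1 − (2)^8) / (1 − (2)^16) = 1/257.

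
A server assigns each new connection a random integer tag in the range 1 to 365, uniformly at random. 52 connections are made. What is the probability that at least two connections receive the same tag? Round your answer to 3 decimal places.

0.978

It's easier to compute the probability that all 52 are distinct.
P(all distinct) = 365/365 · 364/365 · ··· · 314/365 ≈ 0.022.
So the probability of at least one match is 1 − 0.022 = 0.978.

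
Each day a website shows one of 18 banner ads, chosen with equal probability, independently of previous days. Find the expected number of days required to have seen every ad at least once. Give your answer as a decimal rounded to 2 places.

62.91

After i distinct types are collected, each trial gives a new one with probability (18−i)/18, so the expected wait for the next new type is 18/(18−i).
E = 18/18 + 18/17 + 18/16 + 18/15 + 18/14 + 18/13 + 18/12 + 18/11 + 18/10 + 18/9 + 18/8 + 18/7 + 18/6 + 18/5 + 18/4 + 18/3 + 18/2 + 18/1 = 42822903/680680 ≈ 62.91.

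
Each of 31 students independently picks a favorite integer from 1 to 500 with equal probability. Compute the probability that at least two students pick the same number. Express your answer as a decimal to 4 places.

0.6131

It's easier to compute the probability that all 31 are distinct.
P(all distinct) = 500/500 · 499/500 · ··· · 470/500 ≈ 0.3869.
So the probability of at least one match is 1 − 0.3869 = 0.6131.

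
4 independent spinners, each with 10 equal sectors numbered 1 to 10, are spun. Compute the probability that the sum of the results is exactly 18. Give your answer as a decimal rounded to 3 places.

0.054

There are 10^4 = 10000 equally likely outcomes.
The number of ordered 4-tuples from {1,…,10} summing to 18 is 540.
P(sum = 18) = 540/10000 = 27/500 ≈ 0.054.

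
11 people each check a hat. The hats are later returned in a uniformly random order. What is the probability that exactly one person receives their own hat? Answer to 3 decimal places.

0.368

Choose which one is fixed: C(11,1) = 11 ways.
The remaining 10 must have no fixed point: D(10) = 1334961.
P = 11·1334961/39916800 = 16481/44800 ≈ 0.368.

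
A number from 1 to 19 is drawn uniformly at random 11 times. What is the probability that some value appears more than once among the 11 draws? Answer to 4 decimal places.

P(all 11 different) = 19/19 · 18/19 · ··· · 9/19 ≈ 0.0259.
P(at least two equal) = 1 − 0.0259 = 0.9741.

0.9741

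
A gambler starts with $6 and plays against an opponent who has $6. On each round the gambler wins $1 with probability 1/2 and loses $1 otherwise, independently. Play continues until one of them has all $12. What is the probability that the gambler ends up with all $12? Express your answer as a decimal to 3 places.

0.500

With a fair step, P(i) = ½P(i−1) + ½P(i+1) with P(0)=0, P(12)=1 has the linear solution P(i) = i/12.
P(6) = 6/12 = 1/2 ≈ 0.500.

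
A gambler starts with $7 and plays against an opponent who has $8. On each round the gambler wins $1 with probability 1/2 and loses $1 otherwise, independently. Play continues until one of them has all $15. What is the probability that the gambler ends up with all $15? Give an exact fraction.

With a fair step, P(i) = ½P(i−1) + ½P(i+1) with P(0)=0, P(15)=1 has the linear solution P(i) = i/15.
P(7) = 7/15.

7/15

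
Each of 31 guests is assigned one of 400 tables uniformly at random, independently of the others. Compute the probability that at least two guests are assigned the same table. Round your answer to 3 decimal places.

It's easier to compute the probability that all 31 are distinct.
P(all distinct) = 400/400 · 399/400 · ··· · 370/400 ≈ 0.303.
So the probability of at least one match is 1 − 0.303 = 0.697.

0.697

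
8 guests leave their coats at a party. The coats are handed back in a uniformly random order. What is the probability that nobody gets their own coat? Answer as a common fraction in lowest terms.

This is the derangement probability: permutations of 8 with no fixed point.
D(8) = 8! · (1 − 1/1! + 1/2! − ··· + (−1)^8/8!) = 14833.
P = 14833/40320 = 2119/5760.

2119/5760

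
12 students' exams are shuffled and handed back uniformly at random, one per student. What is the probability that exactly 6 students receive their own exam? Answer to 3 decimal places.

0.001

Choose which 6 of the 12 are fixed: C(12,6) = 924 ways.
The remaining 6 must have no fixed point: D(6) = 265.
P = 924·265/479001600 = 53/103680 ≈ 0.001.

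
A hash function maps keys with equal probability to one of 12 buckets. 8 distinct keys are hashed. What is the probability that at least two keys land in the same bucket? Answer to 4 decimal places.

It's easier to compute the probability that all 8 are distinct.
P(all distinct) = 12/12 · 11/12 · ··· · 5/12 ≈ 0.0464.
So the probability of at least one match is 1 − 0.0464 = 0.9536.

0.9536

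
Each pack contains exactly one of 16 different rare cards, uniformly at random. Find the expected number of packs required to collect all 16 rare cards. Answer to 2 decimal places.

54.09

After i distinct types are collected, each trial gives a new one with probability (16−i)/16, so the expected wait for the next new type is 16/(16−i).
E = 16/16 + 16/15 + 16/14 + 16/13 + 16/12 + 16/11 + 16/10 + 16/9 + 16/8 + 16/7 + 16/6 + 16/5 + 16/4 + 16/3 + 16/2 + 16/1 = 2436559/45045 ≈ 54.09.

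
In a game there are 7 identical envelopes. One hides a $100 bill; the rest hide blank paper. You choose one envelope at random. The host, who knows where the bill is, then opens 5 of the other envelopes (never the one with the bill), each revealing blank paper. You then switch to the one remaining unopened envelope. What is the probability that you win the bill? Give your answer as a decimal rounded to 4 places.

0.8571

Your original envelope holds the bill with probability 1/7, so the other 6 collectively hold it with probability 6/7.
The host can always find 5 empty envelopes to open, so the reveals don't change that 6/7; it is now spread over the 1 remaining unopened envelope.
P(win by switching) = (6/7) · (1/1) = 6/7 ≈ 0.8571.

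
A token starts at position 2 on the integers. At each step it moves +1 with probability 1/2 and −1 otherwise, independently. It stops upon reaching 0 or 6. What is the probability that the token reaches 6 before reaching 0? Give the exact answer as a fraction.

With a fair step, P(i) = ½P(i−1) + ½P(i+1) with P(0)=0, P(6)=1 has the linear solution P(i) = i/6.
P(2) = 2/6 = 1/3.

1/3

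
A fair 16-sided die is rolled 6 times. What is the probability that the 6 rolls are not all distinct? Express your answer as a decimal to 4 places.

0.6563

P(all 6 different) = 16/16 · 15/16 · ··· · 11/16 ≈ 0.3437.
P(at least two equal) = 1 − 0.3437 = 0.6563.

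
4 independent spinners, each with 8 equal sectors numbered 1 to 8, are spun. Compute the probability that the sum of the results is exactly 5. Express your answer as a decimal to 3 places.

0.001

There are 8^4 = 4096 equally likely outcomes.
The number of ordered 4-tuples from {1,…,8} summing to 5 is 4.
P(sum = 5) = 4/4096 = 1/1024 ≈ 0.001.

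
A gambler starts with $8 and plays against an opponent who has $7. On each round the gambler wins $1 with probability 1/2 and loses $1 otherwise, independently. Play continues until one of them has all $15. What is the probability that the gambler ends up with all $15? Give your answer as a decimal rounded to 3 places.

With a fair step, P(i) = ½P(i−1) + ½P(i+1) with P(0)=0, P(15)=1 has the linear solution P(i) = i/15.
P(8) = 8/15 ≈ 0.533.

0.533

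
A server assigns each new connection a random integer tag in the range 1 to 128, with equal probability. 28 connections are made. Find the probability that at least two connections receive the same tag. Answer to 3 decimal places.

It's easier to compute the probability that all 28 are distinct.
P(all distinct) = 128/128 · 127/128 · ··· · 101/128 ≈ 0.041.
So the probability of at least one match is 1 − 0.041 = 0.959.

0.959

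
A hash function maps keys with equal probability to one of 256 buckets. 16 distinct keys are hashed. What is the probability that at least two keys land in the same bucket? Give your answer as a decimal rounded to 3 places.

0.380

It's easier to compute the probability that all 16 are distinct.
P(all distinct) = 256/256 · 255/256 · ··· · 241/256 ≈ 0.620.
So the probability of at least one match is 1 − 0.620 = 0.380.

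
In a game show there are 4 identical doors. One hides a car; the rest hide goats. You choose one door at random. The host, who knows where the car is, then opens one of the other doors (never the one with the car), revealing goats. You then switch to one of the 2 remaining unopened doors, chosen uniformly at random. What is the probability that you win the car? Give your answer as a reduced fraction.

3/8

Your original door holds the car with probability 1/4, so the other 3 collectively hold it with probability 3/4.
The host can always find an empty door to open, so this doesn't change that 3/4; it is now spread over the 2 remaining unopened doors.
P(win by switching) = (3/4) · (1/2) = 3/8.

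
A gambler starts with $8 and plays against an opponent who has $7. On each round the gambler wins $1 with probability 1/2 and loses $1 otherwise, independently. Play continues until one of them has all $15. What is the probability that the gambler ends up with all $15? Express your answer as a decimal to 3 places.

0.533

With a fair step, P(i) = ½P(i−1) + ½P(i+1) with P(0)=0, P(15)=1 has the linear solution P(i) = i/15.
P(8) = 8/15 ≈ 0.533.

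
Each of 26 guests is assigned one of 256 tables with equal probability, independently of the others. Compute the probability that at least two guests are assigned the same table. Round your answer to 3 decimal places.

It's easier to compute the probability that all 26 are distinct.
P(all distinct) = 256/256 · 255/256 · ··· · 231/256 ≈ 0.269.
So the probability of at least one match is 1 − 0.269 = 0.731.

0.731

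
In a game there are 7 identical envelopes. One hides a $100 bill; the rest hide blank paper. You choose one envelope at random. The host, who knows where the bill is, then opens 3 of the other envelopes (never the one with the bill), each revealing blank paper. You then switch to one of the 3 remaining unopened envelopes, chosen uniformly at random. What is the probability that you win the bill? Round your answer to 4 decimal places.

Your original envelope holds the bill with probability 1/7, so the other 6 collectively hold it with probability 6/7.
The host can always find 3 empty envelopes to open, so the reveals don't change that 6/7; it is now spread over the 3 remaining unopened envelopes.
P(win by switching) = (6/7) · (1/3) = 2/7 ≈ 0.2857.

0.2857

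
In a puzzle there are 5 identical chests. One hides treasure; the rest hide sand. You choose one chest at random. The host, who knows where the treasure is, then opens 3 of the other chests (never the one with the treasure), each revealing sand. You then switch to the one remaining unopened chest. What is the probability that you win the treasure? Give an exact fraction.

4/5

Your original chest holds the treasure with probability 1/5, so the other 4 collectively hold it with probability 4/5.
The host can always find 3 empty chests to open, so the reveals don't change that 4/5; it is now spread over the 1 remaining unopened chest.
P(win by switching) = (4/5) · (1/1) = 4/5.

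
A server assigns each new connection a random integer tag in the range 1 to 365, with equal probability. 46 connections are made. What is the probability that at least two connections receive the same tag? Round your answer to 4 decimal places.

It's easier to compute the probability that all 46 are distinct.
P(all distinct) = 365/365 · 364/365 · ··· · 320/365 ≈ 0.0517.
So the probability of at least one match is 1 − 0.0517 = 0.9483.

0.9483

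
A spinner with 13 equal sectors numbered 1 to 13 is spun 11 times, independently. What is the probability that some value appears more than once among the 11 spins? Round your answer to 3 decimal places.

P(all 11 different) = 13/13 · 12/13 · ··· · 3/13 ≈ 0.002.
P(at least two equal) = 1 − 0.002 = 0.998.

0.998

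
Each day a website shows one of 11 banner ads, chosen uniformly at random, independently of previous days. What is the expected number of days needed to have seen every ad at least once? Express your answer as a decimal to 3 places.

33.219

After i distinct types are collected, each trial gives a new one with probability (11−i)/11, so the expected wait for the next new type is 11/(11−i).
E = 11/11 + 11/10 + 11/9 + 11/8 + 11/7 + 11/6 + 11/5 + 11/4 + 11/3 + 11/2 + 11/1 = 83711/2520 ≈ 33.219.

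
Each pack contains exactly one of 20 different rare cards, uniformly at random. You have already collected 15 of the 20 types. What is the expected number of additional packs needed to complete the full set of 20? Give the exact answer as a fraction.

Starting from 15 distinct types, each trial gives a new one with probability (20−i)/20 when i types are held, so the wait for the next new type is 20/(20−i).
E = 20/5 + 20/4 + 20/3 + 20/2 + 20/1 = 137/3.

137/3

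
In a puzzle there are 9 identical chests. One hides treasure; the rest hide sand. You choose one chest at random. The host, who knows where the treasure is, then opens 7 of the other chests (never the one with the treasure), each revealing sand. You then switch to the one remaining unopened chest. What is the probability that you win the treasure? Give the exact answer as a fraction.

8/9

Your original chest holds the treasure with probability 1/9, so the other 8 collectively hold it with probability 8/9.
The host can always find 7 empty chests to open, so the reveals don't change that 8/9; it is now spread over the 1 remaining unopened chest.
P(win by switching) = (8/9) · (1/1) = 8/9.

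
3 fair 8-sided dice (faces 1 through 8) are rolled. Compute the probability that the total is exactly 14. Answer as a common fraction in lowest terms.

There are 8^3 = 512 equally likely outcomes.
The number of ordered 3-tuples from {1,…,8} summing to 14 is 48.
P(sum = 14) = 48/512 = 3/32.

3/32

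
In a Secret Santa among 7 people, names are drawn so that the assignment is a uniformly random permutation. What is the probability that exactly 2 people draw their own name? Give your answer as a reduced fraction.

11/60

Choose which 2 of the 7 are fixed: C(7,2) = 21 ways.
The remaining 5 must have no fixed point: D(5) = 44.
P = 21·44/5040 = 11/60.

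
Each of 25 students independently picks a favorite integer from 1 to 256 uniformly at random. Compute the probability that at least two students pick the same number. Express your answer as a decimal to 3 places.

0.702

It's easier to compute the probability that all 25 are distinct.
P(all distinct) = 256/256 · 255/256 · ··· · 232/256 ≈ 0.298.
So the probability of at least one match is 1 − 0.298 = 0.702.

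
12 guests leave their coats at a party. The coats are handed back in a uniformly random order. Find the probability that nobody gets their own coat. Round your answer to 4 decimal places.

This is the derangement probability: permutations of 12 with no fixed point.
D(12) = 12! · (1 − 1/1! + 1/2! − ··· + (−1)^12/12!) = 176214841.
P = 176214841/479001600 = 16019531/43545600 ≈ 0.3679.

0.3679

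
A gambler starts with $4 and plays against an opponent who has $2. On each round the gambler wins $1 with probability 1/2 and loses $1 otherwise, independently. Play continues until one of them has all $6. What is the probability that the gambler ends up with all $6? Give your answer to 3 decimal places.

With a fair step, P(i) = ½P(i−1) + ½P(i+1) with P(0)=0, P(6)=1 has the linear solution P(i) = i/6.
P(4) = 4/6 = 2/3 ≈ 0.667.

0.667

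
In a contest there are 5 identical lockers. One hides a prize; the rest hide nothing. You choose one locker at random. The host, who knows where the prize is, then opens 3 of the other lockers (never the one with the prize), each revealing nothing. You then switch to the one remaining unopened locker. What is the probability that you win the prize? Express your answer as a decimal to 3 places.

0.800

Your original locker holds the prize with probability 1/5, so the other 4 collectively hold it with probability 4/5.
The host can always find 3 empty lockers to open, so the reveals don't change that 4/5; it is now spread over the 1 remaining unopened locker.
P(win by switching) = (4/5) · (1/1) = 4/5 ≈ 0.800.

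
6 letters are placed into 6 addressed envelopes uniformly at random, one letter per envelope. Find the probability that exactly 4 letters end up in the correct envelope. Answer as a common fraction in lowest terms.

Choose which 4 of the 6 are fixed: C(6,4) = 15 ways.
The remaining 2 must have no fixed point: D(2) = 1.
P = 15·1/720 = 1/48.

1/48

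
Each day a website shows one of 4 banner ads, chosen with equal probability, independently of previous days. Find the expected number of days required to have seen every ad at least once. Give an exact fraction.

25/3

After i distinct types are collected, each trial gives a new one with probability (4−i)/4, so the expected wait for the next new type is 4/(4−i).
E = 4/4 + 4/3 + 4/2 + 4/1 = 25/3.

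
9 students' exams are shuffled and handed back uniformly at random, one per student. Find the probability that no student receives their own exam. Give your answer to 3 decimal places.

0.368

This is the derangement probability: permutations of 9 with no fixed point.
D(9) = 9! · (1 − 1/1! + 1/2! − ··· + (−1)^9/9!) = 133496.
P = 133496/362880 = 16687/45360 ≈ 0.368.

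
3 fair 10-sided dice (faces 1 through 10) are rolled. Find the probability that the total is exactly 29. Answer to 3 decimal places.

There are 10^3 = 1000 equally likely outcomes.
The number of ordered 3-tuples from {1,…,10} summing to 29 is 3.
P(sum = 29) = 3/1000 ≈ 0.003.

0.003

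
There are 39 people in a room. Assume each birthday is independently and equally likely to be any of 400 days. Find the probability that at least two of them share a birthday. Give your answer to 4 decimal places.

0.8527

It's easier to compute the probability that all 39 are distinct.
P(all distinct) = 400/400 · 399/400 · ··· · 362/400 ≈ 0.1473.
So the probability of at least one match is 1 − 0.1473 = 0.8527.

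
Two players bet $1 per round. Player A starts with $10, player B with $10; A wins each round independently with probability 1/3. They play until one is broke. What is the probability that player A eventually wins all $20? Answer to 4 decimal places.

Let r = q/p = (2/3)/(1/3) = 2. The recurrence P(i) = p·P(i+1) + q·P(i−1) with P(0)=0, P(20)=1 gives P(i) = (1 − r^i)/(1 − r^20).
P(10) = (1 − (2)^10) / (1 − (2)^20) = 1/1025 ≈ 0.0010.

0.0010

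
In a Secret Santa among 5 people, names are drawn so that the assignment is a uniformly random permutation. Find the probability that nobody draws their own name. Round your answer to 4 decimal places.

This is the derangement probability: permutations of 5 with no fixed point.
D(5) = 5! · (1 − 1/1! + 1/2! − ··· + (−1)^5/5!) = 44.
P = 44/120 = 11/30 ≈ 0.3667.

0.3667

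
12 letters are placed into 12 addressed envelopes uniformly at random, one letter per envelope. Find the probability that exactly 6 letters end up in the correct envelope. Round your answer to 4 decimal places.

0.0005

Choose which 6 of the 12 are fixed: C(12,6) = 924 ways.
The remaining 6 must have no fixed point: D(6) = 265.
P = 924·265/479001600 = 53/103680 ≈ 0.0005.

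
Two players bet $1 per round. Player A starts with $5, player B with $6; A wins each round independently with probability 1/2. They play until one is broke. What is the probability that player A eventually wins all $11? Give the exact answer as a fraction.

5/11

With a fair step, P(i) = ½P(i−1) + ½P(i+1) with P(0)=0, P(11)=1 has the linear solution P(i) = i/11.
P(5) = 5/11.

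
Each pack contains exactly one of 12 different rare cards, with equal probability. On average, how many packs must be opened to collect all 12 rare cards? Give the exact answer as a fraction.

After i distinct types are collected, each trial gives a new one with probability (12−i)/12, so the expected wait for the next new type is 12/(12−i).
E = 12/12 + 12/11 + 12/10 + 12/9 + 12/8 + 12/7 + 12/6 + 12/5 + 12/4 + 12/3 + 12/2 + 12/1 = 86021/2310.

86021/2310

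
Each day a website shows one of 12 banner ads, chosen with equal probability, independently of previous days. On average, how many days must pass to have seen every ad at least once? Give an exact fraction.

After i distinct types are collected, each trial gives a new one with probability (12−i)/12, so the expected wait for the next new type is 12/(12−i).
E = 12/12 + 12/11 + 12/10 + 12/9 + 12/8 + 12/7 + 12/6 + 12/5 + 12/4 + 12/3 + 12/2 + 12/1 = 86021/2310.

86021/2310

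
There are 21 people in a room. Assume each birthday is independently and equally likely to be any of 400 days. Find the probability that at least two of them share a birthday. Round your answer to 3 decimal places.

0.414

It's easier to compute the probability that all 21 are distinct.
P(all distinct) = 400/400 · 399/400 · ··· · 380/400 ≈ 0.586.
So the probability of at least one match is 1 − 0.586 = 0.414.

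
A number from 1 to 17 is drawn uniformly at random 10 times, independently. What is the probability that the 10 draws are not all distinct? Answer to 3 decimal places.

0.965

P(all 10 different) = 17/17 · 16/17 · ··· · 8/17 ≈ 0.035.
P(at least two equal) = 1 − 0.035 = 0.965.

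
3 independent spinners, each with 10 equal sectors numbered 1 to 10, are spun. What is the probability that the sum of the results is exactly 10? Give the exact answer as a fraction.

9/250

There are 10^3 = 1000 equally likely outcomes.
The number of ordered 3-tuples from {1,…,10} summing to 10 is 36.
P(sum = 10) = 36/1000 = 9/250.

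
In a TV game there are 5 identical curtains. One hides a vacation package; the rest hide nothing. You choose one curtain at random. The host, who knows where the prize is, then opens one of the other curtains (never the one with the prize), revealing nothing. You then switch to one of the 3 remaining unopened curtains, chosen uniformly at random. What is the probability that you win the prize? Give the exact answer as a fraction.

Your original curtain holds the prize with probability 1/5, so the other 4 collectively hold it with probability 4/5.
The host can always find an empty curtain to open, so this doesn't change that 4/5; it is now spread over the 3 remaining unopened curtains.
P(win by switching) = (4/5) · (1/3) = 4/15.

4/15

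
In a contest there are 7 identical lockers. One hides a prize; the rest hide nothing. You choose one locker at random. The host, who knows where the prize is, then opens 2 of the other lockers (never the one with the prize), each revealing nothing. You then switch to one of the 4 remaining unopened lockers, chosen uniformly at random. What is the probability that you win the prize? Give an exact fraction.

Your original locker holds the prize with probability 1/7, so the other 6 collectively hold it with probability 6/7.
The host can always find 2 empty lockers to open, so the reveals don't change that 6/7; it is now spread over the 4 remaining unopened lockers.
P(win by switching) = (6/7) · (1/4) = 3/14.

3/14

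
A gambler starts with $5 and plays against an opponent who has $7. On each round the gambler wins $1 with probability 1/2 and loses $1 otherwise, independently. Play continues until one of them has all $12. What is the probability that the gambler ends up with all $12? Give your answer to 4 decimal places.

0.4167

With a fair step, P(i) = ½P(i−1) + ½P(i+1) with P(0)=0, P(12)=1 has the linear solution P(i) = i/12.
P(5) = 5/12 ≈ 0.4167.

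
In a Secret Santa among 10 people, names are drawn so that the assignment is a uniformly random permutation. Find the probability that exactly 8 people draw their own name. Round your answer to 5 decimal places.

Choose which 8 of the 10 are fixed: C(10,8) = 45 ways.
The remaining 2 must have no fixed point: D(2) = 1.
P = 45·1/3628800 = 1/80640 ≈ 0.00001.

0.00001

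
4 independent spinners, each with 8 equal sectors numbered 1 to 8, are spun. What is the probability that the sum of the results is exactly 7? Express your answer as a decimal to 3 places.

There are 8^4 = 4096 equally likely outcomes.
The number of ordered 4-tuples from {1,…,8} summing to 7 is 20.
P(sum = 7) = 20/4096 = 5/1024 ≈ 0.005.

0.005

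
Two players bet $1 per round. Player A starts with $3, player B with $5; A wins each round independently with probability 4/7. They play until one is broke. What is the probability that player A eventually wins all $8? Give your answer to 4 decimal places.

0.6424

Let r = q/p = (3/7)/(4/7) = 3/4. The recurrence P(i) = p·P(i+1) + q·P(i−1) with P(0)=0, P(8)=1 gives P(i) = (1 − r^i)/(1 − r^8).
P(3) = (1 − (3/4)^3) / (1 − (3/4)^8) = 37888/58975 ≈ 0.6424.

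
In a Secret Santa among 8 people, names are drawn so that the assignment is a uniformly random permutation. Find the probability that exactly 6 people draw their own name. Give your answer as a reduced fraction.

Choose which 6 of the 8 are fixed: C(8,6) = 28 ways.
The remaining 2 must have no fixed point: D(2) = 1.
P = 28·1/40320 = 1/1440.

1/1440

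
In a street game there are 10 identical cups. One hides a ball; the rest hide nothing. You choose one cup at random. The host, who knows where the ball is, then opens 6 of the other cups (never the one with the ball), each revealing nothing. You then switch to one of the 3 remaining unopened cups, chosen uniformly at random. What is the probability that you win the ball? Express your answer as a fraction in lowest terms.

3/10

Your original cup holds the ball with probability 1/10, so the other 9 collectively hold it with probability 9/10.
The host can always find 6 empty cups to open, so the reveals don't change that 9/10; it is now spread over the 3 remaining unopened cups.
P(win by switching) = (9/10) · (1/3) = 3/10.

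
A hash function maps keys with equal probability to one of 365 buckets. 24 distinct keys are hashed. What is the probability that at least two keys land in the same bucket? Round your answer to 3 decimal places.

0.538

It's easier to compute the probability that all 24 are distinct.
P(all distinct) = 365/365 · 364/365 · ··· · 342/365 ≈ 0.462.
So the probability of at least one match is 1 − 0.462 = 0.538.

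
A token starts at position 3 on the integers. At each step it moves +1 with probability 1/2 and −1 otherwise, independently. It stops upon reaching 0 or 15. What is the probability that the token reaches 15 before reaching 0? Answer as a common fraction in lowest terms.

With a fair step, P(i) = ½P(i−1) + ½P(i+1) with P(0)=0, P(15)=1 has the linear solution P(i) = i/15.
P(3) = 3/15 = 1/5.

1/5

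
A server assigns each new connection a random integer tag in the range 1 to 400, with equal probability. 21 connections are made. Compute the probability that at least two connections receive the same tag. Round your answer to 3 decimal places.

It's easier to compute the probability that all 21 are distinct.
P(all distinct) = 400/400 · 399/400 · ··· · 380/400 ≈ 0.586.
So the probability of at least one match is 1 − 0.586 = 0.414.

0.414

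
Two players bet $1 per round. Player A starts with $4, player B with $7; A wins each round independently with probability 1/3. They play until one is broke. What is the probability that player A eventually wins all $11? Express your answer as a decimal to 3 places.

Let r = q/p = (2/3)/(1/3) = 2. The recurrence P(i) = p·P(i+1) + q·P(i−1) with P(0)=0, P(11)=1 gives P(i) = (1 − r^i)/(1 − r^11).
P(4) = (1 − (2)^4) / (1 − (2)^11) = 15/2047 ≈ 0.007.

0.007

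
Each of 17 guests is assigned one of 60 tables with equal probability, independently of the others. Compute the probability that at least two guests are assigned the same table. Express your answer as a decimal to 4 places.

It's easier to compute the probability that all 17 are distinct.
P(all distinct) = 60/60 · 59/60 · ··· · 44/60 ≈ 0.0814.
So the probability of at least one match is 1 − 0.0814 = 0.9186.

0.9186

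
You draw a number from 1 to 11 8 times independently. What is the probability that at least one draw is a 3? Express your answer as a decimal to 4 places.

P(no draw is a 3) = (10/11)^8 ≈ 0.4665.
P(at least one) = 1 − 0.4665 = 0.5335.

0.5335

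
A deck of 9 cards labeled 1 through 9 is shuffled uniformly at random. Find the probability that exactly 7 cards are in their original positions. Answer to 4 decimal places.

0.0001

Choose which 7 of the 9 are fixed: C(9,7) = 36 ways.
The remaining 2 must have no fixed point: D(2) = 1.
P = 36·1/362880 = 1/10080 ≈ 0.0001.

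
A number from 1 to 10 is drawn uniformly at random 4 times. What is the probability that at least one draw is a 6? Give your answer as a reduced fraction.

P(no draw is a 6) = (9/10)^4 = 6561/10000.
P(at least one) = 1 − 6561/10000 = 3439/10000.

3439/10000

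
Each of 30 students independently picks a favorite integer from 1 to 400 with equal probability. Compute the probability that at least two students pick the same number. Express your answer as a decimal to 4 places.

0.6722

It's easier to compute the probability that all 30 are distinct.
P(all distinct) = 400/400 · 399/400 · ··· · 371/400 ≈ 0.3278.
So the probability of at least one match is 1 − 0.3278 = 0.6722.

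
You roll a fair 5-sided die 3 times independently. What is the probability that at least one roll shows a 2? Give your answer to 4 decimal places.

0.4880

P(no roll shows a 2) = (4/5)^3 ≈ 0.5120.
P(at least one) = 1 − 0.5120 = 0.4880.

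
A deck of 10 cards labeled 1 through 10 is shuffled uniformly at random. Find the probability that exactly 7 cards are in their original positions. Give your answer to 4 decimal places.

Choose which 7 of the 10 are fixed: C(10,7) = 120 ways.
The remaining 3 must have no fixed point: D(3) = 2.
P = 120·2/3628800 = 1/15120 ≈ 0.0001.

0.0001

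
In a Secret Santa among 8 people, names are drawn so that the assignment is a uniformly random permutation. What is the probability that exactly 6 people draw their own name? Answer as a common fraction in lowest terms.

Choose which 6 of the 8 are fixed: C(8,6) = 28 ways.
The remaining 2 must have no fixed point: D(2) = 1.
P = 28·1/40320 = 1/1440.

1/1440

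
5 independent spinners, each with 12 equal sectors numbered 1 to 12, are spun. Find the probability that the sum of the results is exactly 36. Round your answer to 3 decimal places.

There are 12^5 = 248832 equally likely outcomes.
The number of ordered 5-tuples from {1,…,12} summing to 36 is 11385.
P(sum = 36) = 11385/248832 = 1265/27648 ≈ 0.046.

0.046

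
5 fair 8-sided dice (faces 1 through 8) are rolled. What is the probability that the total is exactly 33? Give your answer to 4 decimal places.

0.0101

There are 8^5 = 32768 equally likely outcomes.
The number of ordered 5-tuples from {1,…,8} summing to 33 is 330.
P(sum = 33) = 330/32768 = 165/16384 ≈ 0.0101.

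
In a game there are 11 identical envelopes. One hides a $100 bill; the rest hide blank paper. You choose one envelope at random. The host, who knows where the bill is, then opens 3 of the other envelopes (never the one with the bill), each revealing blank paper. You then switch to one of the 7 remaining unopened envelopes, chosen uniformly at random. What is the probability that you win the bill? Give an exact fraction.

Your original envelope holds the bill with probability 1/11, so the other 10 collectively hold it with probability 10/11.
The host can always find 3 empty envelopes to open, so the reveals don't change that 10/11; it is now spread over the 7 remaining unopened envelopes.
P(win by switching) = (10/11) · (1/7) = 10/77.

10/77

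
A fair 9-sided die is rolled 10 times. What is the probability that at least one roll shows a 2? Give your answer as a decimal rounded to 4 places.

P(no roll shows a 2) = (8/9)^10 ≈ 0.3079.
P(at least one) = 1 − 0.3079 = 0.6921.

0.6921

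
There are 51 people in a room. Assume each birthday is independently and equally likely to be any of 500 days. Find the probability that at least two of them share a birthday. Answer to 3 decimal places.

0.929

It's easier to compute the probability that all 51 are distinct.
P(all distinct) = 500/500 · 499/500 · ··· · 450/500 ≈ 0.071.
So the probability of at least one match is 1 − 0.071 = 0.929.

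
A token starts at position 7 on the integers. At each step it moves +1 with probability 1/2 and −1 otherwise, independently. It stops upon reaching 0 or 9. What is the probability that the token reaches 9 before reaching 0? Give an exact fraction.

7/9

With a fair step, P(i) = ½P(i−1) + ½P(i+1) with P(0)=0, P(9)=1 has the linear solution P(i) = i/9.
P(7) = 7/9.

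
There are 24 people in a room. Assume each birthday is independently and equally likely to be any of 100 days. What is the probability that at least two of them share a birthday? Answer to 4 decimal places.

It's easier to compute the probability that all 24 are distinct.
P(all distinct) = 100/100 · 99/100 · ··· · 77/100 ≈ 0.0495.
So the probability of at least one match is 1 − 0.0495 = 0.9505.

0.9505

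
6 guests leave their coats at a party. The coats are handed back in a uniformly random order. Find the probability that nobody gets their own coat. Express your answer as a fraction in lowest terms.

53/144

This is the derangement probability: permutations of 6 with no fixed point.
D(6) = 6! · (1 − 1/1! + 1/2! − ··· + (−1)^6/6!) = 265.
P = 265/720 = 53/144.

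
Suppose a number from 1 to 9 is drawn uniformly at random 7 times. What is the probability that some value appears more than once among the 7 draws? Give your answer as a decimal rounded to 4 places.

P(all 7 different) = 9/9 · 8/9 · ··· · 3/9 ≈ 0.0379.
P(at least two equal) = 1 − 0.0379 = 0.9621.

0.9621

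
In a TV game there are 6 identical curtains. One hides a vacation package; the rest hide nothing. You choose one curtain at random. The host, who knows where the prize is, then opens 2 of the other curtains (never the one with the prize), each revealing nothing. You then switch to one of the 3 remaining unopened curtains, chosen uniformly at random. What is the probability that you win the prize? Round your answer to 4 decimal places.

Your original curtain holds the prize with probability 1/6, so the other 5 collectively hold it with probability 5/6.
The host can always find 2 empty curtains to open, so the reveals don't change that 5/6; it is now spread over the 3 remaining unopened curtains.
P(win by switching) = (5/6) · (1/3) = 5/18 ≈ 0.2778.

0.2778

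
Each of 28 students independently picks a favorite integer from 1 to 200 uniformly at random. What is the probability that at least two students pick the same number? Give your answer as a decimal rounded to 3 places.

0.862

It's easier to compute the probability that all 28 are distinct.
P(all distinct) = 200/200 · 199/200 · ··· · 173/200 ≈ 0.138.
So the probability of at least one match is 1 − 0.138 = 0.862.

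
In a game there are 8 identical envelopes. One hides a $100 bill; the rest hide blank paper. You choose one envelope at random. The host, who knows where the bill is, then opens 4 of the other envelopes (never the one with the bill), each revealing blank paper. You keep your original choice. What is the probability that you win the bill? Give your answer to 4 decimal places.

The host can always open 4 empty envelopes regardless of your choice, so the reveals give no information about your original envelope.
P(win by staying) = 1/8 ≈ 0.1250.

0.1250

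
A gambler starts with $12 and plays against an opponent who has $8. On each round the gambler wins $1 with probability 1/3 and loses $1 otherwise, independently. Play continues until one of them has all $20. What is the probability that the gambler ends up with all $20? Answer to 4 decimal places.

0.0039

Let r = q/p = (2/3)/(1/3) = 2. The recurrence P(i) = p·P(i+1) + q·P(i−1) with P(0)=0, P(20)=1 gives P(i) = (1 − r^i)/(1 − r^20).
P(12) = (1 − (2)^12) / (1 − (2)^20) = 273/69905 ≈ 0.0039.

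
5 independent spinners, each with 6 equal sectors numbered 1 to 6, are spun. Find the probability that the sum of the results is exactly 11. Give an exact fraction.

There are 6^5 = 7776 equally likely outcomes.
The number of ordered 5-tuples from {1,…,6} summing to 11 is 205.
P(sum = 11) = 205/7776.

205/7776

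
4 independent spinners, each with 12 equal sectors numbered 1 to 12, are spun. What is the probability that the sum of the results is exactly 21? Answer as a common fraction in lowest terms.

There are 12^4 = 20736 equally likely outcomes.
The number of ordered 4-tuples from {1,…,12} summing to 21 is 916.
P(sum = 21) = 916/20736 = 229/5184.

229/5184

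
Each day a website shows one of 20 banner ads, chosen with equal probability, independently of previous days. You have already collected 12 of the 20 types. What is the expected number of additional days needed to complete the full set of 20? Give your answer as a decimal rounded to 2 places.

Starting from 12 distinct types, each trial gives a new one with probability (20−i)/20 when i types are held, so the wait for the next new type is 20/(20−i).
E = 20/8 + 20/7 + 20/6 + 20/5 + 20/4 + 20/3 + 20/2 + 20/1 = 761/14 ≈ 54.36.

54.36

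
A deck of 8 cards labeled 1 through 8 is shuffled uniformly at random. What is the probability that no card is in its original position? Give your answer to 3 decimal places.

0.368

This is the derangement probability: permutations of 8 with no fixed point.
D(8) = 8! · (1 − 1/1! + 1/2! − ··· + (−1)^8/8!) = 14833.
P = 14833/40320 = 2119/5760 ≈ 0.368.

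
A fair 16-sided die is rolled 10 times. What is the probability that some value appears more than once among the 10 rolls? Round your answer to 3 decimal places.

0.974

P(all 10 different) = 16/16 · 15/16 · ··· · 7/16 ≈ 0.026.
P(at least two equal) = 1 − 0.026 = 0.974.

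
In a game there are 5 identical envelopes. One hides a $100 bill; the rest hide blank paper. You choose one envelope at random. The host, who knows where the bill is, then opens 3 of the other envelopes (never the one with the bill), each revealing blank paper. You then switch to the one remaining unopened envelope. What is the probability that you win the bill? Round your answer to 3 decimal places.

0.800

Your original envelope holds the bill with probability 1/5, so the other 4 collectively hold it with probability 4/5.
The host can always find 3 empty envelopes to open, so the reveals don't change that 4/5; it is now spread over the 1 remaining unopened envelope.
P(win by switching) = (4/5) · (1/1) = 4/5 ≈ 0.800.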